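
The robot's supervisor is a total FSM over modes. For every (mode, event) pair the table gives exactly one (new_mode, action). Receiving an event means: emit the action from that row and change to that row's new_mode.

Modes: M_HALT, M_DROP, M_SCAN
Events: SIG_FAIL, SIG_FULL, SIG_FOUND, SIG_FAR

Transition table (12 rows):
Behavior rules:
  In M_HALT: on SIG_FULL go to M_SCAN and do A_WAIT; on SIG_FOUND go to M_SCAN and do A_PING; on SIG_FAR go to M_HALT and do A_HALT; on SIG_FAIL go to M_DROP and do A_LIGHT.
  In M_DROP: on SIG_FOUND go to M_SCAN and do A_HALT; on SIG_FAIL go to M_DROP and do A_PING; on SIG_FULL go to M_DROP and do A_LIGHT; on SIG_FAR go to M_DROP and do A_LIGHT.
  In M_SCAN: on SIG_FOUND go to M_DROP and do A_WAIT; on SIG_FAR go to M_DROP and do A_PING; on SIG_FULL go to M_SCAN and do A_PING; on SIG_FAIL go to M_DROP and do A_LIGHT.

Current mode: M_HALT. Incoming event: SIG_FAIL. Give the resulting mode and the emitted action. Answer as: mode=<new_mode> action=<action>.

mode=M_DROP action=A_LIGHT

current mode = M_HALT; filter table to that mode:
  (M_HALT, SIG_FULL) → (M_SCAN, A_WAIT)
  (M_HALT, SIG_FOUND) → (M_SCAN, A_PING)
  (M_HALT, SIG_FAR) → (M_HALT, A_HALT)
  (M_HALT, SIG_FAIL) → (M_DROP, A_LIGHT)  ← event matches
event = SIG_FAIL selects (M_DROP, A_LIGHT)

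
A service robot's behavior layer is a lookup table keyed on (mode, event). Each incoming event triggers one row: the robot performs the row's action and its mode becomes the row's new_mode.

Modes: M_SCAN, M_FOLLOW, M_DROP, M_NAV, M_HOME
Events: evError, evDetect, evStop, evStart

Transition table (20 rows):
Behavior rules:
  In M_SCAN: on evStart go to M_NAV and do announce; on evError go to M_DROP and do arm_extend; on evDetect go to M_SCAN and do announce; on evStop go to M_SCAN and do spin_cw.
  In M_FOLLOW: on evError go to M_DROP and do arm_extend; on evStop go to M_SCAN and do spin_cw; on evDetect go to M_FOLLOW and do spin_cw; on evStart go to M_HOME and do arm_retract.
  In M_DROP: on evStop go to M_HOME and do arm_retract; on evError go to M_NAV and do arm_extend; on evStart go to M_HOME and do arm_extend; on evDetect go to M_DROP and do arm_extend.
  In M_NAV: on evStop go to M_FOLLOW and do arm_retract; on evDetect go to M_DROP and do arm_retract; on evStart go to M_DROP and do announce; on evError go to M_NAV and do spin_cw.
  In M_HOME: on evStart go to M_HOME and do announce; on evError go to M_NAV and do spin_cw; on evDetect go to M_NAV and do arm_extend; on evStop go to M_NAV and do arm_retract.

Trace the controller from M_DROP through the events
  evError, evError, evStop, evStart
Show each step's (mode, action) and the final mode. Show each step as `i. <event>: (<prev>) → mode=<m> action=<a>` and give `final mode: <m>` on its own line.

1. evError: (M_DROP) → mode=M_NAV action=arm_extend
2. evError: (M_NAV) → mode=M_NAV action=spin_cw
3. evStop: (M_NAV) → mode=M_FOLLOW action=arm_retract
4. evStart: (M_FOLLOW) → mode=M_HOME action=arm_retract

final mode: M_HOME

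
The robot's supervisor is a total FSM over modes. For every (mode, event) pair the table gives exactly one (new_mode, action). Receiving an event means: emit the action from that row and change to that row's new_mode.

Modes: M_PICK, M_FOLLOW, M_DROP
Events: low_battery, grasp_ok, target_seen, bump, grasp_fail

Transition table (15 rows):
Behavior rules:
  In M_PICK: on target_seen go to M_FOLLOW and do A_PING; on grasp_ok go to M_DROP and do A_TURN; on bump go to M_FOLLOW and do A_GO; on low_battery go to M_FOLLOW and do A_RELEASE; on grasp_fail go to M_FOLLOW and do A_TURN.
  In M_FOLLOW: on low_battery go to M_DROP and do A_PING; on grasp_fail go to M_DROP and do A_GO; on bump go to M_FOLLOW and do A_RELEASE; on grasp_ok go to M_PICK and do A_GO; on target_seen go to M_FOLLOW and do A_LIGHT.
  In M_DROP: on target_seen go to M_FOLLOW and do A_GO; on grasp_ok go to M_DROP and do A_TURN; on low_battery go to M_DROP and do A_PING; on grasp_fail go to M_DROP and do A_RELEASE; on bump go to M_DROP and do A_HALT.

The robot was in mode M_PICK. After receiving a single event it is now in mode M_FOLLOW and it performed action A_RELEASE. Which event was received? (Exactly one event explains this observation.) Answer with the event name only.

low_battery

try low_battery: (M_PICK, low_battery) → (M_FOLLOW, A_RELEASE)  ← matches
try grasp_ok: (M_PICK, grasp_ok) → (M_DROP, A_TURN)
try target_seen: (M_PICK, target_seen) → (M_FOLLOW, A_PING)
try bump: (M_PICK, bump) → (M_FOLLOW, A_GO)
try grasp_fail: (M_PICK, grasp_fail) → (M_FOLLOW, A_TURN)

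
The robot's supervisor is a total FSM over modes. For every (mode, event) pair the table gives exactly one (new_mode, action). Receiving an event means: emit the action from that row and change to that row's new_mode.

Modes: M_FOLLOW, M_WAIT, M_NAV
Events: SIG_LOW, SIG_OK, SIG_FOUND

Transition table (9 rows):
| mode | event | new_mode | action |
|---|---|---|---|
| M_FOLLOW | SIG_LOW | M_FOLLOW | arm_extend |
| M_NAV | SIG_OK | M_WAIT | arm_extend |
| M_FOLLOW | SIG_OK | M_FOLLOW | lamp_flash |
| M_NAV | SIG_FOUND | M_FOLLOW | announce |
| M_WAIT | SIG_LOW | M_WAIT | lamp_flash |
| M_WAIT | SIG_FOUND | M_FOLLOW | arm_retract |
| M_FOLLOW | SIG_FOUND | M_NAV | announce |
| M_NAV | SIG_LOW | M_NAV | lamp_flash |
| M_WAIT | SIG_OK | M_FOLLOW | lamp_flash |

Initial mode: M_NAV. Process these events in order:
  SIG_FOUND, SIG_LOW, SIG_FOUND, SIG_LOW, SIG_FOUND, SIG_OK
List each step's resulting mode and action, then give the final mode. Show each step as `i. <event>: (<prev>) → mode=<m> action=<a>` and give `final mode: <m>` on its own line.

1. SIG_FOUND: (M_NAV) → mode=M_FOLLOW action=announce
2. SIG_LOW: (M_FOLLOW) → mode=M_FOLLOW action=arm_extend
3. SIG_FOUND: (M_FOLLOW) → mode=M_NAV action=announce
4. SIG_LOW: (M_NAV) → mode=M_NAV action=lamp_flash
5. SIG_FOUND: (M_NAV) → mode=M_FOLLOW action=announce
6. SIG_OK: (M_FOLLOW) → mode=M_FOLLOW action=lamp_flash

final mode: M_FOLLOW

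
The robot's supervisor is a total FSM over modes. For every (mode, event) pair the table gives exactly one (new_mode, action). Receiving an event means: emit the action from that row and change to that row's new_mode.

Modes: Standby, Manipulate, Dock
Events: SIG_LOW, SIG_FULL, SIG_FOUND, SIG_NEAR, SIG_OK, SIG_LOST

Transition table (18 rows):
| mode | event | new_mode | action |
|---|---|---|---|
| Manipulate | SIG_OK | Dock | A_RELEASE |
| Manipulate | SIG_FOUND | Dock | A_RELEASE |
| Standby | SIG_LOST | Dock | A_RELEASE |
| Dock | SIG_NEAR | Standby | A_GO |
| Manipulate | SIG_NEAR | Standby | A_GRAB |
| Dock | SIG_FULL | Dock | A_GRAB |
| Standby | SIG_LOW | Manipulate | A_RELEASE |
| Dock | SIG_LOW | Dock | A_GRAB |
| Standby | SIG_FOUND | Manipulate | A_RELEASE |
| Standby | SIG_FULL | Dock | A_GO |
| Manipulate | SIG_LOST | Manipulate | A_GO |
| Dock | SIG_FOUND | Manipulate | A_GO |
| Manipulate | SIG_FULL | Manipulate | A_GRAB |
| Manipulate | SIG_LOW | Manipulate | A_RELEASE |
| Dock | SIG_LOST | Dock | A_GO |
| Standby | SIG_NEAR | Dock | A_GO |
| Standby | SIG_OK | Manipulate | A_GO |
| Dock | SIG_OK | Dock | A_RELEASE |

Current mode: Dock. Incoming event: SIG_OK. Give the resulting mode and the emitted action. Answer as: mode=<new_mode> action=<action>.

current mode = Dock; filter table to that mode:
  (Dock, SIG_NEAR) → (Standby, A_GO)
  (Dock, SIG_FULL) → (Dock, A_GRAB)
  (Dock, SIG_LOW) → (Dock, A_GRAB)
  (Dock, SIG_FOUND) → (Manipulate, A_GO)
  (Dock, SIG_LOST) → (Dock, A_GO)
  (Dock, SIG_OK) → (Dock, A_RELEASE)  ← event matches
event = SIG_OK selects (Dock, A_RELEASE)

mode=Dock action=A_RELEASE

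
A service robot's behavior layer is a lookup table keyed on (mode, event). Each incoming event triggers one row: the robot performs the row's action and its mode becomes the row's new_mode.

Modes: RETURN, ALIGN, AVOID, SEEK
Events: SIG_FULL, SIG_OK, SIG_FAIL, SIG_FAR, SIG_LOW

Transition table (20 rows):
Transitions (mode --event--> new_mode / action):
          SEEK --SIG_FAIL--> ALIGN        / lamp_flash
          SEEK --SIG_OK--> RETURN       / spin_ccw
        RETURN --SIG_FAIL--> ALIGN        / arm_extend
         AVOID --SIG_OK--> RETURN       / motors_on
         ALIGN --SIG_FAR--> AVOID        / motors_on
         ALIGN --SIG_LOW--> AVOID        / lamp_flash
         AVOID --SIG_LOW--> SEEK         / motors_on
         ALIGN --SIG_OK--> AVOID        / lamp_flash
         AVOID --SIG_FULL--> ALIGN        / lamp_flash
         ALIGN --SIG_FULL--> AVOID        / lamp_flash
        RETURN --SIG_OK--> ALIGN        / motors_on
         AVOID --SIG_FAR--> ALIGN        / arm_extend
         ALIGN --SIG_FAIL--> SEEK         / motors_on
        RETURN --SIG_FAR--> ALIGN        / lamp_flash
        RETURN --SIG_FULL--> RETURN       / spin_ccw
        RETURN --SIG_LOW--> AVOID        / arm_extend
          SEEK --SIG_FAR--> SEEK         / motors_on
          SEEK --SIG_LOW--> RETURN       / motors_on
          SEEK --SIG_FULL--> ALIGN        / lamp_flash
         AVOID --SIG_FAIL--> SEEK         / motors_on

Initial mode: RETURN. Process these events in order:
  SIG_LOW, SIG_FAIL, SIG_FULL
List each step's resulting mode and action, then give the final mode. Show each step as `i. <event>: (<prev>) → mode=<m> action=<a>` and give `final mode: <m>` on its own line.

final mode: ALIGN

1. SIG_LOW: (RETURN) → mode=AVOID action=arm_extend
2. SIG_FAIL: (AVOID) → mode=SEEK action=motors_on
3. SIG_FULL: (SEEK) → mode=ALIGN action=lamp_flash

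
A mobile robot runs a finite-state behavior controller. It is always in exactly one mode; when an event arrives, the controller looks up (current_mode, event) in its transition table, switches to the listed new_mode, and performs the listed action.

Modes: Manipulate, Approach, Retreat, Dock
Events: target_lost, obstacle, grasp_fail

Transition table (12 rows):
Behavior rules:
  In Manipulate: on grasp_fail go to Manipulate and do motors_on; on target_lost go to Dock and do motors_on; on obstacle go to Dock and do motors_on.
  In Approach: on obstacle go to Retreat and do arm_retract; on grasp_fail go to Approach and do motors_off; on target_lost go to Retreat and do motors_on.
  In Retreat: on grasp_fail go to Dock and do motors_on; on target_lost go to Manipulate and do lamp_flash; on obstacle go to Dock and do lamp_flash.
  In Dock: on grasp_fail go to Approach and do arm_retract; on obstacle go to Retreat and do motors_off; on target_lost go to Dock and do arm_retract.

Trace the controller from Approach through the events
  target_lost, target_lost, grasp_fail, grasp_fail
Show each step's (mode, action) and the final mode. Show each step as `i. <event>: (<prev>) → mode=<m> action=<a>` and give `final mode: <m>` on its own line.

1. target_lost: (Approach) → mode=Retreat action=motors_on
2. target_lost: (Retreat) → mode=Manipulate action=lamp_flash
3. grasp_fail: (Manipulate) → mode=Manipulate action=motors_on
4. grasp_fail: (Manipulate) → mode=Manipulate action=motors_on

final mode: Manipulate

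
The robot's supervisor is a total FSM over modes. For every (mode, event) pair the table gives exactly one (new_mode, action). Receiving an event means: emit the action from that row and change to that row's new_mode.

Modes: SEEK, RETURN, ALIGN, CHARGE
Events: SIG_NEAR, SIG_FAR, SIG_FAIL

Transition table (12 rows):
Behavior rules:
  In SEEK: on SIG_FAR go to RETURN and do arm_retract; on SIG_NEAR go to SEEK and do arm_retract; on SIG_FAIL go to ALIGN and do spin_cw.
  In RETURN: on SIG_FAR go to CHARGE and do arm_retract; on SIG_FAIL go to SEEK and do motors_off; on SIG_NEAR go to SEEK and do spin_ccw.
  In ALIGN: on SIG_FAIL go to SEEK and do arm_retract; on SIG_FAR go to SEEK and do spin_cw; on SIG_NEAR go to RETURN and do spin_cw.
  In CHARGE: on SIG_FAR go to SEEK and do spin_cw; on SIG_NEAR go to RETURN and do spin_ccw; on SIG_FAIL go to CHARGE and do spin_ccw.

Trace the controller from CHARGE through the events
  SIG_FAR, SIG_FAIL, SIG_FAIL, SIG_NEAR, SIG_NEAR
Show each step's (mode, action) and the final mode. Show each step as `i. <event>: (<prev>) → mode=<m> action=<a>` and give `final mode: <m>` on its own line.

final mode: SEEK

1. SIG_FAR: (CHARGE) → mode=SEEK action=spin_cw
2. SIG_FAIL: (SEEK) → mode=ALIGN action=spin_cw
3. SIG_FAIL: (ALIGN) → mode=SEEK action=arm_retract
4. SIG_NEAR: (SEEK) → mode=SEEK action=arm_retract
5. SIG_NEAR: (SEEK) → mode=SEEK action=arm_retract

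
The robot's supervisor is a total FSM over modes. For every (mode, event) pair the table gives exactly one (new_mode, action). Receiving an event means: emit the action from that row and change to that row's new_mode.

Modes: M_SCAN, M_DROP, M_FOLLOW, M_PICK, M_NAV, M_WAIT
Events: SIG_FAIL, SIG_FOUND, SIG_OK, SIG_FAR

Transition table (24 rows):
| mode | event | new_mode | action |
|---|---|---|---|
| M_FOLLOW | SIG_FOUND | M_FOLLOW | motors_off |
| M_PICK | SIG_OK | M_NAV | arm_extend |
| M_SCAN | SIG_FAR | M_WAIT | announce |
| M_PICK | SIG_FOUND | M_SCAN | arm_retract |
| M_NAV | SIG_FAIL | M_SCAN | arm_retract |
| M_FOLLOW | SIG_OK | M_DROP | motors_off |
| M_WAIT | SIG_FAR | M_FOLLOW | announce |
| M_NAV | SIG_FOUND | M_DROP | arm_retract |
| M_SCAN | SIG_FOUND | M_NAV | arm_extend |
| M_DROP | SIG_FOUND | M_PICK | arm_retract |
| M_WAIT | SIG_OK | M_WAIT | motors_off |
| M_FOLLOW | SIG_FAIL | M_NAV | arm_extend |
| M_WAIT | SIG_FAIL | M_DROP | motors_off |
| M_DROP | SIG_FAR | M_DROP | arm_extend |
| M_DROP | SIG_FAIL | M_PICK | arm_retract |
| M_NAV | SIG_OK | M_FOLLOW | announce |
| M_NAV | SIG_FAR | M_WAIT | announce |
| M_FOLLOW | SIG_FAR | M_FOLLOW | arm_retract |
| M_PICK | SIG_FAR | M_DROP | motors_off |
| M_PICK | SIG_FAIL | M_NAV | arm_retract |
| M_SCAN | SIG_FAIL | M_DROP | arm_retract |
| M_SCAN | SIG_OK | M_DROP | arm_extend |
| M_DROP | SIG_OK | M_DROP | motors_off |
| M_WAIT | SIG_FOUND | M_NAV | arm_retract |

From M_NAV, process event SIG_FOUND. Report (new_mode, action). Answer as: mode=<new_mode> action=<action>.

mode=M_DROP action=arm_retract

current mode = M_NAV; filter table to that mode:
  (M_NAV, SIG_FAIL) → (M_SCAN, arm_retract)
  (M_NAV, SIG_FOUND) → (M_DROP, arm_retract)  ← event matches
  (M_NAV, SIG_OK) → (M_FOLLOW, announce)
  (M_NAV, SIG_FAR) → (M_WAIT, announce)
event = SIG_FOUND selects (M_DROP, arm_retract)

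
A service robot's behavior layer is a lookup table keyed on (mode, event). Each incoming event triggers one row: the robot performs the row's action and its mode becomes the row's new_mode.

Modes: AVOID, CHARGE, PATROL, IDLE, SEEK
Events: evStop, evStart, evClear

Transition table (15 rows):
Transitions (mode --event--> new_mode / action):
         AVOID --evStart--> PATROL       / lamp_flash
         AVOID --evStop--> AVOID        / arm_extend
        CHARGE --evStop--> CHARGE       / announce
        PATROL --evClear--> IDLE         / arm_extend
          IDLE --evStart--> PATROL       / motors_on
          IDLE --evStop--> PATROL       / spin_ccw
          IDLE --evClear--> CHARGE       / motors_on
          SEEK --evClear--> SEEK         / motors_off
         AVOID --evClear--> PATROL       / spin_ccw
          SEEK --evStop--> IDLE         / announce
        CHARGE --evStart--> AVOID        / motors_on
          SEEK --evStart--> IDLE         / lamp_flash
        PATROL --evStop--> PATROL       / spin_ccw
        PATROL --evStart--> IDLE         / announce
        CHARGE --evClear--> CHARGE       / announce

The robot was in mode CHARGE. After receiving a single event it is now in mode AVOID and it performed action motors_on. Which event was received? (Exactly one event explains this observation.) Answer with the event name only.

evStart

try evStop: (CHARGE, evStop) → (CHARGE, announce)
try evStart: (CHARGE, evStart) → (AVOID, motors_on)  ← matches
try evClear: (CHARGE, evClear) → (CHARGE, announce)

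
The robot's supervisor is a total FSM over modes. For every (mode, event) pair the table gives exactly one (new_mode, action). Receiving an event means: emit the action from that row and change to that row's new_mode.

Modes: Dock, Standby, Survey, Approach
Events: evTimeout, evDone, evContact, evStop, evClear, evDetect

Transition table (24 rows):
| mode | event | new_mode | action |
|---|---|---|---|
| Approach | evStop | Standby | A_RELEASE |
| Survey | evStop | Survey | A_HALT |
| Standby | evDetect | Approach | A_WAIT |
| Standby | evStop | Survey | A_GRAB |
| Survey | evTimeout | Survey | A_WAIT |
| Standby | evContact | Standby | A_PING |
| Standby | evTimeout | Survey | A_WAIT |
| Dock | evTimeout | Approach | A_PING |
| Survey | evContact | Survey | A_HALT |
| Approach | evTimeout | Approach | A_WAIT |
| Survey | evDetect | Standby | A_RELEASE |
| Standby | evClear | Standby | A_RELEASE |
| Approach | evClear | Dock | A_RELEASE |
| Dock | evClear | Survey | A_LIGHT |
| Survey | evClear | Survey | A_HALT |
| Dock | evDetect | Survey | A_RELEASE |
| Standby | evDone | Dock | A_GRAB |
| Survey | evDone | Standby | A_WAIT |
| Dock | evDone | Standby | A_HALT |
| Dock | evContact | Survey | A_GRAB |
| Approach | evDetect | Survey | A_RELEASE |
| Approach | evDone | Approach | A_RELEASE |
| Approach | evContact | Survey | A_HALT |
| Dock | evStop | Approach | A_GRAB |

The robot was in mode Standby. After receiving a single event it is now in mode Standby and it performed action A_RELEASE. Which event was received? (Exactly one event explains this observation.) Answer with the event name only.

try evTimeout: (Standby, evTimeout) → (Survey, A_WAIT)
try evDone: (Standby, evDone) → (Dock, A_GRAB)
try evContact: (Standby, evContact) → (Standby, A_PING)
try evStop: (Standby, evStop) → (Survey, A_GRAB)
try evClear: (Standby, evClear) → (Standby, A_RELEASE)  ← matches
try evDetect: (Standby, evDetect) → (Approach, A_WAIT)

evClear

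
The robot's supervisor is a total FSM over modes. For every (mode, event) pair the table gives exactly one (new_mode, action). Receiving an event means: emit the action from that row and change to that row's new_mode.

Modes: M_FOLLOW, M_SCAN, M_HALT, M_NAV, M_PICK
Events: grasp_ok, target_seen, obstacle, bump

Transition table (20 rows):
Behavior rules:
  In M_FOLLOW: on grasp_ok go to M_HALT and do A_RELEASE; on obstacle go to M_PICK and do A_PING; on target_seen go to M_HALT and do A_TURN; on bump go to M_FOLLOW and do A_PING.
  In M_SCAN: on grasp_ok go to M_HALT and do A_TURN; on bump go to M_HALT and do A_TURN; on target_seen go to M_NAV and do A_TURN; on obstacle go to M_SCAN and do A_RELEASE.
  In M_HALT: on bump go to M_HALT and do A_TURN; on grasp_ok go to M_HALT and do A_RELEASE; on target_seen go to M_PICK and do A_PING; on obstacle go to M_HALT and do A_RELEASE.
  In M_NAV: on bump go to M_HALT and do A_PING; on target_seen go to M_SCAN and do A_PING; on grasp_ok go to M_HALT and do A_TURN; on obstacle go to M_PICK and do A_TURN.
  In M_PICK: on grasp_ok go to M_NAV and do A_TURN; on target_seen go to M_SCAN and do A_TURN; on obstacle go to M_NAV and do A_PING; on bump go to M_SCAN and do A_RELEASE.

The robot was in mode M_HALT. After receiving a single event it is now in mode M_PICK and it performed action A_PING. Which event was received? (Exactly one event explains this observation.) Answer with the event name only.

target_seen

try grasp_ok: (M_HALT, grasp_ok) → (M_HALT, A_RELEASE)
try target_seen: (M_HALT, target_seen) → (M_PICK, A_PING)  ← matches
try obstacle: (M_HALT, obstacle) → (M_HALT, A_RELEASE)
try bump: (M_HALT, bump) → (M_HALT, A_TURN)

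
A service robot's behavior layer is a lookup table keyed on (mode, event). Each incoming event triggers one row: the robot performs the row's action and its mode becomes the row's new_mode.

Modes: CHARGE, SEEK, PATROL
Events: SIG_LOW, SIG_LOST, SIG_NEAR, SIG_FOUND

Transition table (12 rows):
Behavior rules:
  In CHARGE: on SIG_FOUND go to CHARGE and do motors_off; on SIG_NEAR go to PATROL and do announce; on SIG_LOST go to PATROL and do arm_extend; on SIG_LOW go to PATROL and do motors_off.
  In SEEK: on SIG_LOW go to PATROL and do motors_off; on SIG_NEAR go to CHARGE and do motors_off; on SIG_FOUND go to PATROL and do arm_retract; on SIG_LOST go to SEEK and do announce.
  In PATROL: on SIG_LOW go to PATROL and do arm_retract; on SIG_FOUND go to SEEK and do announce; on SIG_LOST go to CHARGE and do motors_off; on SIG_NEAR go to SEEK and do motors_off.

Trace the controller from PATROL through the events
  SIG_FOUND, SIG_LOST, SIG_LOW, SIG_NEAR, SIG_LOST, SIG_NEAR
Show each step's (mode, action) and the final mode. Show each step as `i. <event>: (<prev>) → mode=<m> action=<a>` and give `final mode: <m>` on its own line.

final mode: CHARGE

1. SIG_FOUND: (PATROL) → mode=SEEK action=announce
2. SIG_LOST: (SEEK) → mode=SEEK action=announce
3. SIG_LOW: (SEEK) → mode=PATROL action=motors_off
4. SIG_NEAR: (PATROL) → mode=SEEK action=motors_off
5. SIG_LOST: (SEEK) → mode=SEEK action=announce
6. SIG_NEAR: (SEEK) → mode=CHARGE action=motors_off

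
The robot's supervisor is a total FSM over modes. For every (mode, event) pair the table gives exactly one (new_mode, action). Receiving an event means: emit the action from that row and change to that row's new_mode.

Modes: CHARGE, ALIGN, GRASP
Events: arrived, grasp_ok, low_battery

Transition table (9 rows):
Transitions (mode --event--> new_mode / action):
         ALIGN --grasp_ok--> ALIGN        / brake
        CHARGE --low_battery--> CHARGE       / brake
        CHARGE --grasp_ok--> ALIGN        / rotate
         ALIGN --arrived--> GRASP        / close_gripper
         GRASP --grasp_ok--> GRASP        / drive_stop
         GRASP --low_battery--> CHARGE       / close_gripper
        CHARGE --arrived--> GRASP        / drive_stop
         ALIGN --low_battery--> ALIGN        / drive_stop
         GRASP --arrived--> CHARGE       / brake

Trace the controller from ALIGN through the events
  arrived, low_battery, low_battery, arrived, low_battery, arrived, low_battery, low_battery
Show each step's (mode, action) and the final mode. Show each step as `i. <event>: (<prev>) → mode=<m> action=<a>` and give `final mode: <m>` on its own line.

1. arrived: (ALIGN) → mode=GRASP action=close_gripper
2. low_battery: (GRASP) → mode=CHARGE action=close_gripper
3. low_battery: (CHARGE) → mode=CHARGE action=brake
4. arrived: (CHARGE) → mode=GRASP action=drive_stop
5. low_battery: (GRASP) → mode=CHARGE action=close_gripper
6. arrived: (CHARGE) → mode=GRASP action=drive_stop
7. low_battery: (GRASP) → mode=CHARGE action=close_gripper
8. low_battery: (CHARGE) → mode=CHARGE action=brake

final mode: CHARGE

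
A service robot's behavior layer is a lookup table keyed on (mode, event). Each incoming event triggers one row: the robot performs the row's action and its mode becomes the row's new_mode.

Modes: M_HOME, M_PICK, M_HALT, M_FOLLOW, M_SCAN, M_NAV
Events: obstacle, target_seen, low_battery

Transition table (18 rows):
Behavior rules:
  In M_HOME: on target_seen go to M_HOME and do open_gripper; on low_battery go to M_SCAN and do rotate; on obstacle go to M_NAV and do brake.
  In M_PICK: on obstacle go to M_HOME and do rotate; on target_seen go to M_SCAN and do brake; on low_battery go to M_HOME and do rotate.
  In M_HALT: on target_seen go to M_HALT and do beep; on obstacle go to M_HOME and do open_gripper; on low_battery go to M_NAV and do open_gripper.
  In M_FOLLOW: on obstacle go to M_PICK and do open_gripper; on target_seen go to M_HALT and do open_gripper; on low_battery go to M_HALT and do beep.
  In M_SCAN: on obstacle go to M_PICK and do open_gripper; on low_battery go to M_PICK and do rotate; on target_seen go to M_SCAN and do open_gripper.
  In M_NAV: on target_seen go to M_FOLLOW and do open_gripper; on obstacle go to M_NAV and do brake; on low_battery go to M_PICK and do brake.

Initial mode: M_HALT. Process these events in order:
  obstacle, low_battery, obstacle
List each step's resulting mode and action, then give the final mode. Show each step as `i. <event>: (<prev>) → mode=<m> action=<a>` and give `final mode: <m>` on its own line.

1. obstacle: (M_HALT) → mode=M_HOME action=open_gripper
2. low_battery: (M_HOME) → mode=M_SCAN action=rotate
3. obstacle: (M_SCAN) → mode=M_PICK action=open_gripper

final mode: M_PICK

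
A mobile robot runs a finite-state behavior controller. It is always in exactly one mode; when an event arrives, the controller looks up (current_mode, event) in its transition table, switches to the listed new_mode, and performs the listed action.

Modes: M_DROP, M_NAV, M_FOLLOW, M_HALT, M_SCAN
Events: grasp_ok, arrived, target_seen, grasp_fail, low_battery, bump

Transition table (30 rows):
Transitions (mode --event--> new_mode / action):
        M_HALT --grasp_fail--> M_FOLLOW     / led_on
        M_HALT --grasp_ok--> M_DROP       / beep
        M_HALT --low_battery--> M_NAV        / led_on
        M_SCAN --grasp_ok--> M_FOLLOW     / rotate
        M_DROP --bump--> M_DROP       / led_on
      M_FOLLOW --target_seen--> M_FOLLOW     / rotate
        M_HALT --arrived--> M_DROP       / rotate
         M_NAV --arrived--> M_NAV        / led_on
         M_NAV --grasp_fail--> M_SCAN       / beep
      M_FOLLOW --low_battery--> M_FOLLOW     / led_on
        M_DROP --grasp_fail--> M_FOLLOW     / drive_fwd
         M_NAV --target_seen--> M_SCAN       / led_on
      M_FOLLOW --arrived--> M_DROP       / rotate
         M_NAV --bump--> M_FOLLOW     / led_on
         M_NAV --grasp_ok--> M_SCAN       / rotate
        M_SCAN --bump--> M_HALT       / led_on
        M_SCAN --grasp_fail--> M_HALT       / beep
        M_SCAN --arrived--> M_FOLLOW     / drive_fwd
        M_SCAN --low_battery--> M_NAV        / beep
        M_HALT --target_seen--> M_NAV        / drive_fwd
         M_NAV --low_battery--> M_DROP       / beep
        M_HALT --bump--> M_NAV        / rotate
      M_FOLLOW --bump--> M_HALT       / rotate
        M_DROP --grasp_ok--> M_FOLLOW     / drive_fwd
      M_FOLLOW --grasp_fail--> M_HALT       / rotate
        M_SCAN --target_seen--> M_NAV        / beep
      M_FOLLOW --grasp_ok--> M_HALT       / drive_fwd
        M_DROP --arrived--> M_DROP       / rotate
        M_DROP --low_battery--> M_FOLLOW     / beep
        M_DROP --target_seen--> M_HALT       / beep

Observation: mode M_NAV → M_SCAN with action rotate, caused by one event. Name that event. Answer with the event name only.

try grasp_ok: (M_NAV, grasp_ok) → (M_SCAN, rotate)  ← matches
try arrived: (M_NAV, arrived) → (M_NAV, led_on)
try target_seen: (M_NAV, target_seen) → (M_SCAN, led_on)
try grasp_fail: (M_NAV, grasp_fail) → (M_SCAN, beep)
try low_battery: (M_NAV, low_battery) → (M_DROP, beep)
try bump: (M_NAV, bump) → (M_FOLLOW, led_on)

grasp_ok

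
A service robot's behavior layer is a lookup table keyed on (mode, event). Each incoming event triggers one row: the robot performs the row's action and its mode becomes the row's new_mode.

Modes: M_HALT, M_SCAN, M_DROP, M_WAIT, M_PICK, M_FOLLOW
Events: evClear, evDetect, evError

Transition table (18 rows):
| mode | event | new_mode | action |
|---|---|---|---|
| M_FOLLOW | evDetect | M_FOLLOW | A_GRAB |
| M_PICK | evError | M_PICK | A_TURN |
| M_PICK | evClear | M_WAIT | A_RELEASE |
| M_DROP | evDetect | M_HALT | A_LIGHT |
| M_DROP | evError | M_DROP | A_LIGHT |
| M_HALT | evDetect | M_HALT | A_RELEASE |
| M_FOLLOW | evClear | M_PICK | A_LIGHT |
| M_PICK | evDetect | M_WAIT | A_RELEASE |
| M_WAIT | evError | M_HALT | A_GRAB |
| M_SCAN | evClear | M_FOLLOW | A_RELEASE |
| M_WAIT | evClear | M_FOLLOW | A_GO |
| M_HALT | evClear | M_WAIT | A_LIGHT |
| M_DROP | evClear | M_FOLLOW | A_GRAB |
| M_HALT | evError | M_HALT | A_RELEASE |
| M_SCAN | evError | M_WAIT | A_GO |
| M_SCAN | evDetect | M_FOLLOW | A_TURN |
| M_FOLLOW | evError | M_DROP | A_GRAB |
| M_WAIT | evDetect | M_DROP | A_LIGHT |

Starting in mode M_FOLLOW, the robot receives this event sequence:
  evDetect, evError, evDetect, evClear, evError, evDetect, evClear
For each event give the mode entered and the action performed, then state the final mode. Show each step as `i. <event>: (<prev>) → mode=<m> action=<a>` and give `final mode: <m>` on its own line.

final mode: M_WAIT

1. evDetect: (M_FOLLOW) → mode=M_FOLLOW action=A_GRAB
2. evError: (M_FOLLOW) → mode=M_DROP action=A_GRAB
3. evDetect: (M_DROP) → mode=M_HALT action=A_LIGHT
4. evClear: (M_HALT) → mode=M_WAIT action=A_LIGHT
5. evError: (M_WAIT) → mode=M_HALT action=A_GRAB
6. evDetect: (M_HALT) → mode=M_HALT action=A_RELEASE
7. evClear: (M_HALT) → mode=M_WAIT action=A_LIGHT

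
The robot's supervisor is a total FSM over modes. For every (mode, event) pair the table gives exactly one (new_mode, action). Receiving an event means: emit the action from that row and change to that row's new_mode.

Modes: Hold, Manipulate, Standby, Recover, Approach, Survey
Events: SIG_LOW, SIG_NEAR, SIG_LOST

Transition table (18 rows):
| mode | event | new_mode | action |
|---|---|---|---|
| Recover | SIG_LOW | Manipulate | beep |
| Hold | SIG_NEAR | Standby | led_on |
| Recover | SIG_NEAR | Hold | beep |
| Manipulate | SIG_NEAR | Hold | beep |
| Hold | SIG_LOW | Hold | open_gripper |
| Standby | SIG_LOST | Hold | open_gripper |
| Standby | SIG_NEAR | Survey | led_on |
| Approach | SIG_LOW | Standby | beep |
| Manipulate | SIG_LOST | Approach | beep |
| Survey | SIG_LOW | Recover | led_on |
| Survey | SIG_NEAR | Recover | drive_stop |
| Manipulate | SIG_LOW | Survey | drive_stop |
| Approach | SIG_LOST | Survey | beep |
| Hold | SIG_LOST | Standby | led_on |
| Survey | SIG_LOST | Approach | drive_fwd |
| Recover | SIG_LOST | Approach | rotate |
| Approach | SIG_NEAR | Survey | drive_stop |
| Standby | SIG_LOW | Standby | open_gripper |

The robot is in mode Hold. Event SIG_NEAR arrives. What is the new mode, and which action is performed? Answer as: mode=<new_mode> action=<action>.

mode=Standby action=led_on

current mode = Hold; filter table to that mode:
  (Hold, SIG_NEAR) → (Standby, led_on)  ← event matches
  (Hold, SIG_LOW) → (Hold, open_gripper)
  (Hold, SIG_LOST) → (Standby, led_on)
event = SIG_NEAR selects (Standby, led_on)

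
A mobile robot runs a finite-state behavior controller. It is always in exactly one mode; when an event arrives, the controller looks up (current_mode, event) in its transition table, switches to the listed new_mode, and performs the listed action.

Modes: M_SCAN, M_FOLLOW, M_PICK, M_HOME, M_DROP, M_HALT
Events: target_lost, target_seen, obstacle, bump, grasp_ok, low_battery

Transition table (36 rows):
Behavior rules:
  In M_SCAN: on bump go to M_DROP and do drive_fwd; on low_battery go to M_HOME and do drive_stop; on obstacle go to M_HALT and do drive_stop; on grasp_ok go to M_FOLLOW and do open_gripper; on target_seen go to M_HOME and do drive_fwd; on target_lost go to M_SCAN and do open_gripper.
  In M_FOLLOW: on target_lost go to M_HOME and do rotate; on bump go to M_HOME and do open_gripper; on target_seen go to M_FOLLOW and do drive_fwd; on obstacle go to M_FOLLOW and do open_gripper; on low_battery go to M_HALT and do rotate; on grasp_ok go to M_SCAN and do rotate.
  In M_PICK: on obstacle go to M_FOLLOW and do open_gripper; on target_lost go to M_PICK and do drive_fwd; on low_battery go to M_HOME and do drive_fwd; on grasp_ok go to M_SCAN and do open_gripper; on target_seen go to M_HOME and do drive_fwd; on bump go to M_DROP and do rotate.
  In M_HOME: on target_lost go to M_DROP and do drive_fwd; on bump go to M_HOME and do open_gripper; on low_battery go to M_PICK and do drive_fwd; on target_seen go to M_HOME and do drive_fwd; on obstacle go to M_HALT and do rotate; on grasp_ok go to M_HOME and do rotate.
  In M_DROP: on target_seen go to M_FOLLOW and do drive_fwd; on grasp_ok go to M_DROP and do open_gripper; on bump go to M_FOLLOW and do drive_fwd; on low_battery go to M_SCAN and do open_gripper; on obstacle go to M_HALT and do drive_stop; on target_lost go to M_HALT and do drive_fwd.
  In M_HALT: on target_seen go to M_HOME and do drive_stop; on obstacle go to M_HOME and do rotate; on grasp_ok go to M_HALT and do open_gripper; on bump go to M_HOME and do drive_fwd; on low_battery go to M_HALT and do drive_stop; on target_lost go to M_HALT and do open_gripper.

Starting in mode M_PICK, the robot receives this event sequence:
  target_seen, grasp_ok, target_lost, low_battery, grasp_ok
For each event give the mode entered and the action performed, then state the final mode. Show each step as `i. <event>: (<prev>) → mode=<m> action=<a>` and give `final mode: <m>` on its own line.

final mode: M_FOLLOW

1. target_seen: (M_PICK) → mode=M_HOME action=drive_fwd
2. grasp_ok: (M_HOME) → mode=M_HOME action=rotate
3. target_lost: (M_HOME) → mode=M_DROP action=drive_fwd
4. low_battery: (M_DROP) → mode=M_SCAN action=open_gripper
5. grasp_ok: (M_SCAN) → mode=M_FOLLOW action=open_gripper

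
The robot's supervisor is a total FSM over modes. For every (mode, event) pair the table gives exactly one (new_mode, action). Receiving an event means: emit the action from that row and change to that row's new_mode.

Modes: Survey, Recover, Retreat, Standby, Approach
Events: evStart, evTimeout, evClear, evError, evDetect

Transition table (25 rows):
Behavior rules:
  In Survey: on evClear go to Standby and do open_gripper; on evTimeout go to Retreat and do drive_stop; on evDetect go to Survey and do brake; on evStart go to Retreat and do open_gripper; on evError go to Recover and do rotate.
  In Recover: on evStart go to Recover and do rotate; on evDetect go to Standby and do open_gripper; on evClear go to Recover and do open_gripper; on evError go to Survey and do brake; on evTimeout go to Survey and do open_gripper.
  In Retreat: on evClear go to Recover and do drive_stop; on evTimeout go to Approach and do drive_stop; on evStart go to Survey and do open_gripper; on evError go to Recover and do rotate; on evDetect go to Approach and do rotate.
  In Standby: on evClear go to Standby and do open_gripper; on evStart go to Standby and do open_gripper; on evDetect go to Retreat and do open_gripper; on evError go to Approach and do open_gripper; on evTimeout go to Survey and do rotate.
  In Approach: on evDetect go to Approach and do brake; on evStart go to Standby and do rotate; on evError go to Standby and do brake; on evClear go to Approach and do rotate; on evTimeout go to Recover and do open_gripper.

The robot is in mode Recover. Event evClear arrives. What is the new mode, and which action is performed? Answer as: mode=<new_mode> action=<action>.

current mode = Recover; filter table to that mode:
  (Recover, evStart) → (Recover, rotate)
  (Recover, evDetect) → (Standby, open_gripper)
  (Recover, evClear) → (Recover, open_gripper)  ← event matches
  (Recover, evError) → (Survey, brake)
  (Recover, evTimeout) → (Survey, open_gripper)
event = evClear selects (Recover, open_gripper)

mode=Recover action=open_gripper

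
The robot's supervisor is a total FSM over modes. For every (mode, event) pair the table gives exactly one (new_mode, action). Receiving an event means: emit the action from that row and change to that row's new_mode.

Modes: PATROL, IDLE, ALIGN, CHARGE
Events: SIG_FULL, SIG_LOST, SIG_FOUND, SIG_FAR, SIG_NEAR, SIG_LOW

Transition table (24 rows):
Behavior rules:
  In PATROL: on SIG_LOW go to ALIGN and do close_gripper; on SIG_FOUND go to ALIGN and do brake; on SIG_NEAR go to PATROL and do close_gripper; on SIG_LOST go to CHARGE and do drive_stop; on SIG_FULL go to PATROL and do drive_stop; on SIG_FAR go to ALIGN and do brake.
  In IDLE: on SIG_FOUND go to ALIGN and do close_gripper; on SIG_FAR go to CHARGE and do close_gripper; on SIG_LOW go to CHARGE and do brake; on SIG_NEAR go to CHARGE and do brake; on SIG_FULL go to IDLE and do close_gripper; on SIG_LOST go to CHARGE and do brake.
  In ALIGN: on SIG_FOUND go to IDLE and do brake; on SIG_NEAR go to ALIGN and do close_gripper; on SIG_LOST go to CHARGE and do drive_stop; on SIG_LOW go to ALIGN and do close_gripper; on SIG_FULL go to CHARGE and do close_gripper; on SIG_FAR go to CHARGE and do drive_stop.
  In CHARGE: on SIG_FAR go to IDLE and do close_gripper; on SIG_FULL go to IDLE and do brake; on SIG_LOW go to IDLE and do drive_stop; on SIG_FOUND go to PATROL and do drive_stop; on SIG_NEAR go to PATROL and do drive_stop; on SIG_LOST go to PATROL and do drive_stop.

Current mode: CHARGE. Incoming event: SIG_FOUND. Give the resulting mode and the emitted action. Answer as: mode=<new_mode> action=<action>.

mode=PATROL action=drive_stop

current mode = CHARGE; filter table to that mode:
  (CHARGE, SIG_FAR) → (IDLE, close_gripper)
  (CHARGE, SIG_FULL) → (IDLE, brake)
  (CHARGE, SIG_LOW) → (IDLE, drive_stop)
  (CHARGE, SIG_FOUND) → (PATROL, drive_stop)  ← event matches
  (CHARGE, SIG_NEAR) → (PATROL, drive_stop)
  (CHARGE, SIG_LOST) → (PATROL, drive_stop)
event = SIG_FOUND selects (PATROL, drive_stop)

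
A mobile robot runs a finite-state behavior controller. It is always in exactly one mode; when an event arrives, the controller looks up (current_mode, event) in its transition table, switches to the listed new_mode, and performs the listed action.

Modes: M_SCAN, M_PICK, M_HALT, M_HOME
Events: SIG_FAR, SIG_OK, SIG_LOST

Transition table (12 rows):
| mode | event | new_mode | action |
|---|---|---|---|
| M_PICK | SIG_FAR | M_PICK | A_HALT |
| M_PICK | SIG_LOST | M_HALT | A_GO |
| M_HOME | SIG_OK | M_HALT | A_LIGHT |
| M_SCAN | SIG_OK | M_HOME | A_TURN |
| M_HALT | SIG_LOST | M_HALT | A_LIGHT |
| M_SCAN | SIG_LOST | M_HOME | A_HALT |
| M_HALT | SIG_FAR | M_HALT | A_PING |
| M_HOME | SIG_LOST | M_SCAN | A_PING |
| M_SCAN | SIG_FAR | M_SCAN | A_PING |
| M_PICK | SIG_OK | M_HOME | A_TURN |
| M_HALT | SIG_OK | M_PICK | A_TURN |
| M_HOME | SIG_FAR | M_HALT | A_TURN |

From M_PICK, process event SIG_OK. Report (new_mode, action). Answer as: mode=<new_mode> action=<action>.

current mode = M_PICK; filter table to that mode:
  (M_PICK, SIG_FAR) → (M_PICK, A_HALT)
  (M_PICK, SIG_LOST) → (M_HALT, A_GO)
  (M_PICK, SIG_OK) → (M_HOME, A_TURN)  ← event matches
event = SIG_OK selects (M_HOME, A_TURN)

mode=M_HOME action=A_TURN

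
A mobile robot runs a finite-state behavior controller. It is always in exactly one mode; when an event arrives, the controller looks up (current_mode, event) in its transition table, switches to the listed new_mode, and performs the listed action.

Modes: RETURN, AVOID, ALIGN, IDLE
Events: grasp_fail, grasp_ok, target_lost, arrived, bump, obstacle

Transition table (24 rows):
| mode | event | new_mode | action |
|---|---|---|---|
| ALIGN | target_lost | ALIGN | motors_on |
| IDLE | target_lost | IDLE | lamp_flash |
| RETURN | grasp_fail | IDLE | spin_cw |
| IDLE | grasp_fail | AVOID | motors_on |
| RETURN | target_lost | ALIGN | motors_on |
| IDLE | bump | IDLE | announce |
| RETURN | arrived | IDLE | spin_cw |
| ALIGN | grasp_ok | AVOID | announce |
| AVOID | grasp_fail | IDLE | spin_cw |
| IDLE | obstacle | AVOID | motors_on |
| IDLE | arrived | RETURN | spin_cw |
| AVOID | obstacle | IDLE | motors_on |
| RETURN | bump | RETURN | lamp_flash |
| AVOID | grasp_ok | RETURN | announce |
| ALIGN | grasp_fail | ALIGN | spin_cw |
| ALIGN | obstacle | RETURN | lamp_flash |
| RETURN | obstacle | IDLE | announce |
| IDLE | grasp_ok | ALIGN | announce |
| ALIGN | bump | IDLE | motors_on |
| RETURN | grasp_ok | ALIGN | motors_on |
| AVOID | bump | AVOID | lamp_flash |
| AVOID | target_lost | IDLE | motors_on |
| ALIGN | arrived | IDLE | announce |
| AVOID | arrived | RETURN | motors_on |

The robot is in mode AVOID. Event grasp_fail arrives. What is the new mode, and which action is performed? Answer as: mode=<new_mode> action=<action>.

current mode = AVOID; filter table to that mode:
  (AVOID, grasp_fail) → (IDLE, spin_cw)  ← event matches
  (AVOID, obstacle) → (IDLE, motors_on)
  (AVOID, grasp_ok) → (RETURN, announce)
  (AVOID, bump) → (AVOID, lamp_flash)
  (AVOID, target_lost) → (IDLE, motors_on)
  (AVOID, arrived) → (RETURN, motors_on)
event = grasp_fail selects (IDLE, spin_cw)

mode=IDLE action=spin_cw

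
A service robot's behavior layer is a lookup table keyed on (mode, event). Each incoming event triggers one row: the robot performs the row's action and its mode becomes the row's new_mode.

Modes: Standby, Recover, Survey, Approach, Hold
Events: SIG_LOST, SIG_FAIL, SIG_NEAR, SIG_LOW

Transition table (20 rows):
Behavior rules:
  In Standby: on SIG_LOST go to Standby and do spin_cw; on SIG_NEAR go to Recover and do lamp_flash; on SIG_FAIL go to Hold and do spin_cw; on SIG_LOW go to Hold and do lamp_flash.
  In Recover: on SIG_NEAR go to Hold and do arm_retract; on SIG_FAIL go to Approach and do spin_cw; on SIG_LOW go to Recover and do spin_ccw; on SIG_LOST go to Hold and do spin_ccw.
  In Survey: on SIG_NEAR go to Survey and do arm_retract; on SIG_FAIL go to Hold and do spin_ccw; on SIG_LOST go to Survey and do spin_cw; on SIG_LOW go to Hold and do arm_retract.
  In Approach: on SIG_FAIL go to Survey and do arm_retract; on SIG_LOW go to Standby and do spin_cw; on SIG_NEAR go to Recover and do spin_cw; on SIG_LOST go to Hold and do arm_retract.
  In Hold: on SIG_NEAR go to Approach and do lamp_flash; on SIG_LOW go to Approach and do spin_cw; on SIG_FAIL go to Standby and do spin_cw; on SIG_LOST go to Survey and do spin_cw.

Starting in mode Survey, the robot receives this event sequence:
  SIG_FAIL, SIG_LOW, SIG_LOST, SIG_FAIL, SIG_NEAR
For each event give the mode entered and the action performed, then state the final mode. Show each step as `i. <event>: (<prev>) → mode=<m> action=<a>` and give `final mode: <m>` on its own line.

final mode: Recover

1. SIG_FAIL: (Survey) → mode=Hold action=spin_ccw
2. SIG_LOW: (Hold) → mode=Approach action=spin_cw
3. SIG_LOST: (Approach) → mode=Hold action=arm_retract
4. SIG_FAIL: (Hold) → mode=Standby action=spin_cw
5. SIG_NEAR: (Standby) → mode=Recover action=lamp_flash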